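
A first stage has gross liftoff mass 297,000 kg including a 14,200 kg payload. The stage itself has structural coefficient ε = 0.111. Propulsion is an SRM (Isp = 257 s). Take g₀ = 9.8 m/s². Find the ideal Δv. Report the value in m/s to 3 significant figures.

Δv ≈ 4720 m/s

Stage wet mass = m₀ − payload = 297,000 − 14,200 = 282,800 kg.
Stage dry mass = ε × stage wet mass = 0.111 × 282,800 = 31,390.8 kg.
Burnout mass m_f = stage dry + payload = 31,390.8 + 14,200 = 45,590.8 kg.
v_e = Isp · g₀ = 257 × 9.8 = 2518.6 m/s.
Δv = v_e · ln(297,000/45,590.8) = 2518.6 × ln(6.514) = 2518.6 × 1.8740 ≈ 4720 m/s.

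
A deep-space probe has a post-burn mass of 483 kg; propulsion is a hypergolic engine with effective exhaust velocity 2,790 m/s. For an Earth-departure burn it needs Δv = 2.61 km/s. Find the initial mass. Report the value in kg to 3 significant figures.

initial mass ≈ 1230 kg

Rocket equation: m₀/m_f = exp(Δv / v_e) = exp(2610 / 2790.0) = exp(0.9355) = 2.5484.
m₀ = m_f × 2.5484 = 483 × 2.5484 = 1,230.88 kg.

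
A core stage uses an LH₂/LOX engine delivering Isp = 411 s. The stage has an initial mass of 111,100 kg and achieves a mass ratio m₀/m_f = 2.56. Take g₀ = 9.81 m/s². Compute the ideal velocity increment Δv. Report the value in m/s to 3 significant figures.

v_e = Isp · g₀ = 411 × 9.81 = 4031.9 m/s.
Rocket equation: Δv = v_e · ln(2.56) = 4031.9 × 0.9400 ≈ 3790.0 m/s.

Δv ≈ 3790 m/s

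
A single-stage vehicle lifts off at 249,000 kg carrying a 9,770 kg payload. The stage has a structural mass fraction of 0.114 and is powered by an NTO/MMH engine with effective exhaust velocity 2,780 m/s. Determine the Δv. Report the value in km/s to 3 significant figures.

Stage wet mass = m₀ − payload = 249,000 − 9,770 = 239,230 kg.
Stage dry mass = ε × stage wet mass = 0.114 × 239,230 = 27,272.2 kg.
Burnout mass m_f = stage dry + payload = 27,272.2 + 9,770 = 37,042.2 kg.
Rocket equation: Δv = v_e · ln(249,000/37,042.2) = 2780.0 × ln(6.722) = 2780.0 × 1.9054 ≈ 5297 m/s.

Δv ≈ 5.30 km/s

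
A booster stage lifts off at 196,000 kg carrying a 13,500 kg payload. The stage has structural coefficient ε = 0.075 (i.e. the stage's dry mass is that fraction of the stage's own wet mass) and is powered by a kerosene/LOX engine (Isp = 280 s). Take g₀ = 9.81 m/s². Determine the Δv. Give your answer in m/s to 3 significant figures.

Stage wet mass = m₀ − payload = 196,000 − 13,500 = 182,500 kg.
Stage dry mass = ε × stage wet mass = 0.075 × 182,500 = 13,687.5 kg.
Burnout mass m_f = stage dry + payload = 13,687.5 + 13,500 = 27,187.5 kg.
v_e = Isp · g₀ = 280 × 9.81 = 2746.8 m/s.
From the ideal rocket equation, Δv = v_e · ln(196,000/27,187.5) = 2746.8 × ln(7.209) = 2746.8 × 1.9754 ≈ 5426 m/s.

Δv ≈ 5430 m/s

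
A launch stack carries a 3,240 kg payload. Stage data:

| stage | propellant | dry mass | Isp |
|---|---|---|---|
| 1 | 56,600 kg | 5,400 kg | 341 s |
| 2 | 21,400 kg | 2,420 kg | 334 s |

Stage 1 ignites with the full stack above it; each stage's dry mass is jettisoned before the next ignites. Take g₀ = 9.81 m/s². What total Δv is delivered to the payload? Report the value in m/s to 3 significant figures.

Ignition mass of stage 1 = 56,600+5,400 + 21,400+2,420 + 3,240 = 89,060 kg.
Stage 1: m₀ = 89,060 kg, m_f = 89,060 − 56,600 = 32,460 kg; Δv = 341×9.81×ln(2.744) = 3345.2×1.0093 ≈ 3376 m/s.
Stage 2: m₀ = 27,060 kg, m_f = 27,060 − 21,400 = 5,660 kg; Δv = 334×9.81×ln(4.781) = 3276.5×1.5646 ≈ 5127 m/s.
Total Δv = 3376 + 5127 = 8503 m/s.

Δv ≈ 8500 m/s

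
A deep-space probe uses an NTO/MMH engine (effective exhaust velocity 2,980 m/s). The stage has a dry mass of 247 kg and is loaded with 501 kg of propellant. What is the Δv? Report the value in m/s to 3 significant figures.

m₀ = m_dry + m_prop = 247 + 501 = 748 kg.
Δv = v_e · ln(m₀/m_f) = 2980.0 × ln(3.028) = 2980.0 × 1.1080 ≈ 3301.9 m/s.

Δv ≈ 3300 m/s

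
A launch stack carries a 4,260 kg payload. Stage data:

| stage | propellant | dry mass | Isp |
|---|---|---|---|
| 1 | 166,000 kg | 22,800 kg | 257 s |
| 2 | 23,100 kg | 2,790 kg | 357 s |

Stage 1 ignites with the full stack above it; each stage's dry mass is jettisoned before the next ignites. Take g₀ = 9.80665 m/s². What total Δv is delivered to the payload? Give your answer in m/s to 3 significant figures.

Ignition mass of stage 1 = 166,000+22,800 + 23,100+2,790 + 4,260 = 218,950 kg.
Stage 1: m₀ = 218,950 kg, m_f = 218,950 − 166,000 = 52,950 kg; Δv = 257×9.80665×ln(4.135) = 2520.3×1.4195 ≈ 3578 m/s.
Stage 2: m₀ = 30,150 kg, m_f = 30,150 − 23,100 = 7,050 kg; Δv = 357×9.80665×ln(4.277) = 3501.0×1.4532 ≈ 5087 m/s.
Total Δv = 3578 + 5087 = 8665 m/s.

Δv ≈ 8670 m/s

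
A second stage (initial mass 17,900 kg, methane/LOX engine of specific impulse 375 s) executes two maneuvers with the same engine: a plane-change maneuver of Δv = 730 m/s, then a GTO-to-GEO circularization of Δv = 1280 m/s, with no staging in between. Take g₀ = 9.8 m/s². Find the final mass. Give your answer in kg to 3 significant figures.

v_e = Isp · g₀ = 375 × 9.8 = 3675.0 m/s.
After the first burn: m = 17900 × exp(−730/3675.0) = 17900 × 0.81985 = 14,675.3 kg.
After the second burn: m = 14,675.3 × exp(−1280/3675.0) = 14,675.3 × 0.70589 = 10,359.1 kg.

final mass ≈ 10400 kg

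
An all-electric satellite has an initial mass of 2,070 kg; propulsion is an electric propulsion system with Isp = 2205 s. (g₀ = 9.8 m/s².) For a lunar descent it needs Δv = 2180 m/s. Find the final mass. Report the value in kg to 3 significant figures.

v_e = Isp · g₀ = 2205 × 9.8 = 21609.0 m/s.
From the ideal rocket equation, m₀/m_f = exp(Δv / v_e) = exp(2180 / 21609.0) = exp(0.1009) = 1.1061.
m_f = m₀ / 1.1061 = 2,070 / 1.1061 = 1,871.44 kg.

final mass ≈ 1870 kg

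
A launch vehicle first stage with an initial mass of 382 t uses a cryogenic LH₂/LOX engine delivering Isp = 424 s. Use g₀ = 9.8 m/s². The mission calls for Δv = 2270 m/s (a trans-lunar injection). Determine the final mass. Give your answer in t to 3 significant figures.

v_e = Isp · g₀ = 424 × 9.8 = 4155.2 m/s.
m₀/m_f = exp(Δv / v_e) = exp(2270 / 4155.2) = exp(0.5463) = 1.7269.
m_f = m₀ / 1.7269 = 382 / 1.7269 = 221.206 t.

final mass ≈ 221 t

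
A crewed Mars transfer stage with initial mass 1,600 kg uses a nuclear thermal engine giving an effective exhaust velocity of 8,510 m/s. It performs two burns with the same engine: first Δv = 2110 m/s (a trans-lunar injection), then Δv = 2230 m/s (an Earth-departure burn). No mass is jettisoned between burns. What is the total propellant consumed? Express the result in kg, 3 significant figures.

After the first burn: m = 1600 × exp(−2110/8510.0) = 1600 × 0.78040 = 1,248.64 kg.
After the second burn: m = 1,248.64 × exp(−2230/8510.0) = 1,248.64 × 0.76948 = 960.804 kg.
Total propellant = m₀ − m_final = 1600 − 960.804 = 639.196 kg.

total propellant consumed ≈ 639 kg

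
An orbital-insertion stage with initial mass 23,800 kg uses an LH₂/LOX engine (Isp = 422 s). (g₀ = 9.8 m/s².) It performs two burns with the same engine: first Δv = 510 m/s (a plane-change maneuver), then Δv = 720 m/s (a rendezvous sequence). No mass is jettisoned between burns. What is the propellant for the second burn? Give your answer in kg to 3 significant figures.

propellant for the second burn ≈ 3360 kg

v_e = Isp · g₀ = 422 × 9.8 = 4135.6 m/s.
After the first burn: m = 23800 × exp(−510/4135.6) = 23800 × 0.88398 = 21,038.7 kg.
After the second burn: m = 21,038.7 × exp(−720/4135.6) = 21,038.7 × 0.84021 = 17,676.9 kg.
Second-burn propellant = 21,038.7 − 17,676.9 = 3,361.8 kg.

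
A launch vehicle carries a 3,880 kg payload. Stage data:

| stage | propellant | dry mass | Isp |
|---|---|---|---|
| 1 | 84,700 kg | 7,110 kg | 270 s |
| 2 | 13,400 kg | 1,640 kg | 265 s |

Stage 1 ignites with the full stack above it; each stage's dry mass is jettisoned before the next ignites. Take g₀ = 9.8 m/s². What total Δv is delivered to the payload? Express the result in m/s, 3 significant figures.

Ignition mass of stage 1 = 84,700+7,110 + 13,400+1,640 + 3,880 = 110,730 kg.
Stage 1: m₀ = 110,730 kg, m_f = 110,730 − 84,700 = 26,030 kg; Δv = 270×9.8×ln(4.254) = 2646.0×1.4478 ≈ 3831 m/s.
Stage 2: m₀ = 18,920 kg, m_f = 18,920 − 13,400 = 5,520 kg; Δv = 265×9.8×ln(3.428) = 2597.0×1.2318 ≈ 3199 m/s.
Total Δv = 3831 + 3199 = 7030 m/s.

Δv ≈ 7030 m/s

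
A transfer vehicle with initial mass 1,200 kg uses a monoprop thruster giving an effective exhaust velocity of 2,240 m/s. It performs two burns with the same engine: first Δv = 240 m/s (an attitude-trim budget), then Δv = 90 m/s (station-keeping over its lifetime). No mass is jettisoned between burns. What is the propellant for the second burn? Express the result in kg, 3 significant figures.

propellant for the second burn ≈ 42.5 kg

After the first burn: m = 1200 × exp(−240/2240.0) = 1200 × 0.89840 = 1,078.08 kg.
After the second burn: m = 1,078.08 × exp(−90/2240.0) = 1,078.08 × 0.96062 = 1,035.63 kg.
Second-burn propellant = 1,078.08 − 1,035.63 = 42.45 kg.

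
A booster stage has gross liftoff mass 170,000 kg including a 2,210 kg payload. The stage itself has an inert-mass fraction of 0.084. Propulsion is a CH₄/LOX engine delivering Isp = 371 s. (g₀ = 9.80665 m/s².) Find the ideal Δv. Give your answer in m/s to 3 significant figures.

Stage wet mass = m₀ − payload = 170,000 − 2,210 = 167,790 kg.
Stage dry mass = ε × stage wet mass = 0.084 × 167,790 = 14,094.4 kg.
Burnout mass m_f = stage dry + payload = 14,094.4 + 2,210 = 16,304.4 kg.
v_e = Isp · g₀ = 371 × 9.80665 = 3638.3 m/s.
Rocket equation: Δv = v_e · ln(170,000/16,304.4) = 3638.3 × ln(10.43) = 3638.3 × 2.3444 ≈ 8529 m/s.

Δv ≈ 8530 m/s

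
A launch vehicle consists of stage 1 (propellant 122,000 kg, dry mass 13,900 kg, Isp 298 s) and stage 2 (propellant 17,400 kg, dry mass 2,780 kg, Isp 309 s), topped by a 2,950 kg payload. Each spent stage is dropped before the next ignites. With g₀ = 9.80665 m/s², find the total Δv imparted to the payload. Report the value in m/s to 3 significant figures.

Ignition mass of stage 1 = 122,000+13,900 + 17,400+2,780 + 2,950 = 159,030 kg.
Stage 1: m₀ = 159,030 kg, m_f = 159,030 − 122,000 = 37,030 kg; Δv = 298×9.80665×ln(4.295) = 2922.4×1.4574 ≈ 4259 m/s.
Stage 2: m₀ = 23,130 kg, m_f = 23,130 − 17,400 = 5,730 kg; Δv = 309×9.80665×ln(4.037) = 3030.3×1.3954 ≈ 4228 m/s.
Total Δv = 4259 + 4228 = 8487 m/s.

Δv ≈ 8490 m/s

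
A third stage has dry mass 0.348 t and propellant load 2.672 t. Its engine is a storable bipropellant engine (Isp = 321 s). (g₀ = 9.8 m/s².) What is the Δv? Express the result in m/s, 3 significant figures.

Δv ≈ 6800 m/s

v_e = Isp · g₀ = 321 × 9.8 = 3145.8 m/s.
m₀ = m_dry + m_prop = 0.348 + 2.672 = 3.02 t.
By the Tsiolkovsky rocket equation, Δv = v_e · ln(m₀/m_f) = 3145.8 × ln(8.678) = 3145.8 × 2.1608 ≈ 6797.5 m/s.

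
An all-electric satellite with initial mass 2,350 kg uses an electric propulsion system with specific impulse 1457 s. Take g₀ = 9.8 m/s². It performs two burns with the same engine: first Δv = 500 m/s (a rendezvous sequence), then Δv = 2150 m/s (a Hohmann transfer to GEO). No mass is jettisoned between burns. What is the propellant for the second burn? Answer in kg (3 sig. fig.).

propellant for the second burn ≈ 317 kg

v_e = Isp · g₀ = 1457 × 9.8 = 14278.6 m/s.
After the first burn: m = 2350 × exp(−500/14278.6) = 2350 × 0.96559 = 2,269.14 kg.
After the second burn: m = 2,269.14 × exp(−2150/14278.6) = 2,269.14 × 0.86021 = 1,951.94 kg.
Second-burn propellant = 2,269.14 − 1,951.94 = 317.2 kg.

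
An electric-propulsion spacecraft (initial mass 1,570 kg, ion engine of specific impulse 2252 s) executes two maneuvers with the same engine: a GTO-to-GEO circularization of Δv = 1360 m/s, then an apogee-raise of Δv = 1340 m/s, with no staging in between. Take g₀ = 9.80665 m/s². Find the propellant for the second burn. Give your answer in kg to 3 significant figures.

v_e = Isp · g₀ = 2252 × 9.80665 = 22084.6 m/s.
After the first burn: m = 1570 × exp(−1360/22084.6) = 1570 × 0.94028 = 1,476.24 kg.
After the second burn: m = 1,476.24 × exp(−1340/22084.6) = 1,476.24 × 0.94113 = 1,389.33 kg.
Second-burn propellant = 1,476.24 − 1,389.33 = 86.91 kg.

propellant for the second burn ≈ 86.9 kg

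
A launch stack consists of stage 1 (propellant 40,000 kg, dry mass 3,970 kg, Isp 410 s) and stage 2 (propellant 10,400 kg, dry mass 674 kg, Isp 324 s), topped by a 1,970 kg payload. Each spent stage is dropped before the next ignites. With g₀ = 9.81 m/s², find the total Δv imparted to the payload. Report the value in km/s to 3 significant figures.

Δv ≈ 9.94 km/s

Ignition mass of stage 1 = 40,000+3,970 + 10,400+674 + 1,970 = 57,014 kg.
Stage 1: m₀ = 57,014 kg, m_f = 57,014 − 40,000 = 17,014 kg; Δv = 410×9.81×ln(3.351) = 4022.1×1.2093 ≈ 4864 m/s.
Stage 2: m₀ = 13,044 kg, m_f = 13,044 − 10,400 = 2,644 kg; Δv = 324×9.81×ln(4.933) = 3178.4×1.5960 ≈ 5073 m/s.
Total Δv = 4864 + 5073 = 9937 m/s.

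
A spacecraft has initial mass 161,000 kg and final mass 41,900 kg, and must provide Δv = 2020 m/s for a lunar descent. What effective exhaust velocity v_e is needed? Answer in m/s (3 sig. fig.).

ln(m₀/m_f) = ln(161000/41900) = ln(3.842) = 1.3461.
Rocket equation: v_e = Δv / ln(m₀/m_f) = 2020 / 1.3461 = 1500.6 m/s.

v_e ≈ 1500 m/s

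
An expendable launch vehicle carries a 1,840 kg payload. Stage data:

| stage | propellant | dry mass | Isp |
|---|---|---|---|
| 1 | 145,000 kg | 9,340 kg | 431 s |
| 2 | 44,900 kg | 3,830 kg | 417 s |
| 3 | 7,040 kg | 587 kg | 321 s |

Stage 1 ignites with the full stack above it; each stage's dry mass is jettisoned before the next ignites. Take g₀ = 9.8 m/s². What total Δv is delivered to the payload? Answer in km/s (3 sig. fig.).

Ignition mass of stage 1 = 145,000+9,340 + 44,900+3,830 + 7,040+587 + 1,840 = 212,537 kg.
Stage 1: m₀ = 212,537 kg, m_f = 212,537 − 145,000 = 67,537 kg; Δv = 431×9.8×ln(3.147) = 4223.8×1.1464 ≈ 4842 m/s.
Stage 2: m₀ = 58,197 kg, m_f = 58,197 − 44,900 = 13,297 kg; Δv = 417×9.8×ln(4.377) = 4086.6×1.4763 ≈ 6033 m/s.
Stage 3: m₀ = 9,467 kg, m_f = 9,467 − 7,040 = 2,427 kg; Δv = 321×9.8×ln(3.901) = 3145.8×1.3612 ≈ 4282 m/s.
Total Δv = 4842 + 6033 + 4282 = 15157 m/s.

Δv ≈ 15.2 km/s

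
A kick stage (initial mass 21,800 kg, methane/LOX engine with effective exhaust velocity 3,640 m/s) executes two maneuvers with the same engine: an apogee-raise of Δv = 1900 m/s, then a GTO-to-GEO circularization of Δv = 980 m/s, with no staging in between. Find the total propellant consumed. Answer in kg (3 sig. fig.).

total propellant consumed ≈ 11900 kg

After the first burn: m = 21800 × exp(−1900/3640.0) = 21800 × 0.59335 = 12,935 kg.
After the second burn: m = 12,935 × exp(−980/3640.0) = 12,935 × 0.76397 = 9,881.95 kg.
Total propellant = m₀ − m_final = 21800 − 9,881.95 = 11,918.05 kg.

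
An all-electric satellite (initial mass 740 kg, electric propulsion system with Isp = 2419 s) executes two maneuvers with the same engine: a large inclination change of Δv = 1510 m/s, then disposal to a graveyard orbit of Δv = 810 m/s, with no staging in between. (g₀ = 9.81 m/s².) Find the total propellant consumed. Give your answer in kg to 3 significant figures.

v_e = Isp · g₀ = 2419 × 9.81 = 23730.4 m/s.
After the first burn: m = 740 × exp(−1510/23730.4) = 740 × 0.93835 = 694.379 kg.
After the second burn: m = 694.379 × exp(−810/23730.4) = 694.379 × 0.96644 = 671.076 kg.
Total propellant = m₀ − m_final = 740 − 671.076 = 68.924 kg.

total propellant consumed ≈ 68.9 kg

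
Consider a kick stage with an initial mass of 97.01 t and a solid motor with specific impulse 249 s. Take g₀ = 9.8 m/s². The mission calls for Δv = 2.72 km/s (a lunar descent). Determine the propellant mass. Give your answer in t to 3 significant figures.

v_e = Isp · g₀ = 249 × 9.8 = 2440.2 m/s.
m₀/m_f = exp(Δv / v_e) = exp(2720 / 2440.2) = exp(1.1147) = 3.0485.
m_f = 97.01 / 3.0485 = 31.8222 t, so propellant = m₀ − m_f = 97.01 − 31.8222 = 65.1878 t.

propellant mass ≈ 65.2 t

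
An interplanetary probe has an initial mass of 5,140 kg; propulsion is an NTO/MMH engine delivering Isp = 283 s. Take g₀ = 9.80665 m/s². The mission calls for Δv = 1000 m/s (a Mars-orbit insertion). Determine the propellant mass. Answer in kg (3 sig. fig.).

propellant mass ≈ 1560 kg

v_e = Isp · g₀ = 283 × 9.80665 = 2775.3 m/s.
From the ideal rocket equation, m₀/m_f = exp(Δv / v_e) = exp(1000 / 2775.3) = exp(0.3603) = 1.4338.
m_f = 5,140 / 1.4338 = 3,584.88 kg, so propellant = m₀ − m_f = 5,140 − 3,584.88 = 1,555.12 kg.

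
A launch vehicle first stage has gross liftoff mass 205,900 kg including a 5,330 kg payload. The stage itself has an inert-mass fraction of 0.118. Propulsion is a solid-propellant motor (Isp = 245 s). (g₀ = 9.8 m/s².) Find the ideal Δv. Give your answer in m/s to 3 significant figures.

Δv ≈ 4710 m/s

Stage wet mass = m₀ − payload = 205,900 − 5,330 = 200,570 kg.
Stage dry mass = ε × stage wet mass = 0.118 × 200,570 = 23,667.3 kg.
Burnout mass m_f = stage dry + payload = 23,667.3 + 5,330 = 28,997.3 kg.
v_e = Isp · g₀ = 245 × 9.8 = 2401.0 m/s.
By the Tsiolkovsky rocket equation, Δv = v_e · ln(205,900/28,997.3) = 2401.0 × ln(7.101) = 2401.0 × 1.9602 ≈ 4706 m/s.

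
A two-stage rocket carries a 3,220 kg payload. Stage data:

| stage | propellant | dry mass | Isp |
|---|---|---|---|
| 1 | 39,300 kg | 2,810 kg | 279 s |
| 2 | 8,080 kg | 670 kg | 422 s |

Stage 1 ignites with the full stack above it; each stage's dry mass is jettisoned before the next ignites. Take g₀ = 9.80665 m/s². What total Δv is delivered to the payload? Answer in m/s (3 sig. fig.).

Δv ≈ 8200 m/s

Ignition mass of stage 1 = 39,300+2,810 + 8,080+670 + 3,220 = 54,080 kg.
Stage 1: m₀ = 54,080 kg, m_f = 54,080 − 39,300 = 14,780 kg; Δv = 279×9.80665×ln(3.659) = 2736.1×1.2972 ≈ 3549 m/s.
Stage 2: m₀ = 11,970 kg, m_f = 11,970 − 8,080 = 3,890 kg; Δv = 422×9.80665×ln(3.077) = 4138.4×1.1240 ≈ 4652 m/s.
Total Δv = 3549 + 4652 = 8201 m/s.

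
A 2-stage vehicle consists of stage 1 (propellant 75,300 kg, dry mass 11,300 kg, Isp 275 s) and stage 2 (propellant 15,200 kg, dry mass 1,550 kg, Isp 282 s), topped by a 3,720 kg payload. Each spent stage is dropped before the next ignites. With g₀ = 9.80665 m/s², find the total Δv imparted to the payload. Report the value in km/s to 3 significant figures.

Ignition mass of stage 1 = 75,300+11,300 + 15,200+1,550 + 3,720 = 107,070 kg.
Stage 1: m₀ = 107,070 kg, m_f = 107,070 − 75,300 = 31,770 kg; Δv = 275×9.80665×ln(3.37) = 2696.8×1.2150 ≈ 3277 m/s.
Stage 2: m₀ = 20,470 kg, m_f = 20,470 − 15,200 = 5,270 kg; Δv = 282×9.80665×ln(3.884) = 2765.5×1.3569 ≈ 3753 m/s.
Total Δv = 3277 + 3753 = 7030 m/s.

Δv ≈ 7.03 km/s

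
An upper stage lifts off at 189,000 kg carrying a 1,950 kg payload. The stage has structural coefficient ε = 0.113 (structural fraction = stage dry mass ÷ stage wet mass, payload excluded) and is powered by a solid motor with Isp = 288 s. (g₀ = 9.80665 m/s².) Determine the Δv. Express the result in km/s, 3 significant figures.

Stage wet mass = m₀ − payload = 189,000 − 1,950 = 187,050 kg.
Stage dry mass = ε × stage wet mass = 0.113 × 187,050 = 21,136.7 kg.
Burnout mass m_f = stage dry + payload = 21,136.7 + 1,950 = 23,086.7 kg.
v_e = Isp · g₀ = 288 × 9.80665 = 2824.3 m/s.
From the ideal rocket equation, Δv = v_e · ln(189,000/23,086.7) = 2824.3 × ln(8.187) = 2824.3 × 2.1025 ≈ 5938 m/s.

Δv ≈ 5.94 km/s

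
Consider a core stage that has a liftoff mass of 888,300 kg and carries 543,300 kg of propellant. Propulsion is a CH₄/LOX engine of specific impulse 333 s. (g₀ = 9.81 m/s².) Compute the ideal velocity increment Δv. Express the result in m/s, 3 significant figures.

v_e = Isp · g₀ = 333 × 9.81 = 3266.7 m/s.
m_f = m₀ − m_prop = 888,300 − 543,300 = 345,000 kg.
From the ideal rocket equation, Δv = v_e · ln(m₀/m_f) = 3266.7 × ln(2.575) = 3266.7 × 0.9458 ≈ 3089.6 m/s.

Δv ≈ 3090 m/s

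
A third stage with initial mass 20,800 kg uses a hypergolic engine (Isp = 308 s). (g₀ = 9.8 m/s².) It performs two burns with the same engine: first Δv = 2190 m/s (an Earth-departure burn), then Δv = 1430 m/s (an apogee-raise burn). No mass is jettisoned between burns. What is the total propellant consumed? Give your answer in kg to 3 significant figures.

v_e = Isp · g₀ = 308 × 9.8 = 3018.4 m/s.
After the first burn: m = 20800 × exp(−2190/3018.4) = 20800 × 0.48406 = 10,068.4 kg.
After the second burn: m = 10,068.4 × exp(−1430/3018.4) = 10,068.4 × 0.62266 = 6,269.19 kg.
Total propellant = m₀ − m_final = 20800 − 6,269.19 = 14,530.81 kg.

total propellant consumed ≈ 14500 kg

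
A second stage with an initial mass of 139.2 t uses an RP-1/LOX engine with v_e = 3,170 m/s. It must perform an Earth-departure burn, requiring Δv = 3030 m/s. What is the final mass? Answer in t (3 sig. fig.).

final mass ≈ 53.5 t

Rocket equation: m₀/m_f = exp(Δv / v_e) = exp(3030 / 3170.0) = exp(0.9558) = 2.6008.
m_f = m₀ / 2.6008 = 139.2 / 2.6008 = 53.522 t.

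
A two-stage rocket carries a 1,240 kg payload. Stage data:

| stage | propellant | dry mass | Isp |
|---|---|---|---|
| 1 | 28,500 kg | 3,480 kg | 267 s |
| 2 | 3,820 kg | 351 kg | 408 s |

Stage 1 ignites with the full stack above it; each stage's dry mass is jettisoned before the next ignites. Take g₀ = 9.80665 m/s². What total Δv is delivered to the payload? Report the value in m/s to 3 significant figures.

Ignition mass of stage 1 = 28,500+3,480 + 3,820+351 + 1,240 = 37,391 kg.
Stage 1: m₀ = 37,391 kg, m_f = 37,391 − 28,500 = 8,891 kg; Δv = 267×9.80665×ln(4.205) = 2618.4×1.4364 ≈ 3761 m/s.
Stage 2: m₀ = 5,411 kg, m_f = 5,411 − 3,820 = 1,591 kg; Δv = 408×9.80665×ln(3.401) = 4001.1×1.2241 ≈ 4898 m/s.
Total Δv = 3761 + 4898 = 8659 m/s.

Δv ≈ 8660 m/s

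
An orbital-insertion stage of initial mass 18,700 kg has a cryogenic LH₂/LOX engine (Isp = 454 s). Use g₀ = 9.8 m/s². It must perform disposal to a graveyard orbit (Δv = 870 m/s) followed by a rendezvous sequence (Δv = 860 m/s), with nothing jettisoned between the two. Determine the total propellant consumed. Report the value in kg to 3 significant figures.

total propellant consumed ≈ 6020 kg

v_e = Isp · g₀ = 454 × 9.8 = 4449.2 m/s.
After the first burn: m = 18700 × exp(−870/4449.2) = 18700 × 0.82239 = 15,378.7 kg.
After the second burn: m = 15,378.7 × exp(−860/4449.2) = 15,378.7 × 0.82424 = 12,675.7 kg.
Total propellant = m₀ − m_final = 18700 − 12,675.7 = 6,024.3 kg.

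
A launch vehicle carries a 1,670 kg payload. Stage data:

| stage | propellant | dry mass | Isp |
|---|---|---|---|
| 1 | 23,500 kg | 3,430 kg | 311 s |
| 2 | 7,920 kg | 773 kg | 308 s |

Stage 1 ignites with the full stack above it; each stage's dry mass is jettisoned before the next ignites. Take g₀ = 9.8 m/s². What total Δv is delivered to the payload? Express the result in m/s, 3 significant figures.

Δv ≈ 7390 m/s

Ignition mass of stage 1 = 23,500+3,430 + 7,920+773 + 1,670 = 37,293 kg.
Stage 1: m₀ = 37,293 kg, m_f = 37,293 − 23,500 = 13,793 kg; Δv = 311×9.8×ln(2.704) = 3047.8×0.9946 ≈ 3031 m/s.
Stage 2: m₀ = 10,363 kg, m_f = 10,363 − 7,920 = 2,443 kg; Δv = 308×9.8×ln(4.242) = 3018.4×1.4450 ≈ 4362 m/s.
Total Δv = 3031 + 4362 = 7393 m/s.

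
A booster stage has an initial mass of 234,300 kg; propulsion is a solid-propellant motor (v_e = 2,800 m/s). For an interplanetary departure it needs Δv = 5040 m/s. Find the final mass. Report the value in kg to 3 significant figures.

final mass ≈ 38700 kg

m₀/m_f = exp(Δv / v_e) = exp(5040 / 2800.0) = exp(1.8000) = 6.0496.
m_f = m₀ / 6.0496 = 234,300 / 6.0496 = 38,729.8 kg.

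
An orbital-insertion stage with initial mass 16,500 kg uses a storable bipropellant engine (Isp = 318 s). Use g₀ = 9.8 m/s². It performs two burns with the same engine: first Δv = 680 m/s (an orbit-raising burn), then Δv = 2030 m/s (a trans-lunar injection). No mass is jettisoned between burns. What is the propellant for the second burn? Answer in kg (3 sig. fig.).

v_e = Isp · g₀ = 318 × 9.8 = 3116.4 m/s.
After the first burn: m = 16500 × exp(−680/3116.4) = 16500 × 0.80396 = 13,265.3 kg.
After the second burn: m = 13,265.3 × exp(−2030/3116.4) = 13,265.3 × 0.52132 = 6,915.47 kg.
Second-burn propellant = 13,265.3 − 6,915.47 = 6,349.83 kg.

propellant for the second burn ≈ 6350 kg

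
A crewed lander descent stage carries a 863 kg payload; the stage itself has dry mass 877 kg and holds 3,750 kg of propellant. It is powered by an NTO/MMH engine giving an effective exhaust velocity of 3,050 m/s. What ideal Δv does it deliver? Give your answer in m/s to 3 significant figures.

m₀ = payload + dry + propellant = 863 + 877 + 3,750 = 5,490 kg.
m_f = payload + dry = 863 + 877 = 1,740 kg.
From the ideal rocket equation, Δv = v_e · ln(m₀/m_f) = 3050.0 × ln(3.155) = 3050.0 × 1.1490 ≈ 3504.6 m/s.

Δv ≈ 3500 m/s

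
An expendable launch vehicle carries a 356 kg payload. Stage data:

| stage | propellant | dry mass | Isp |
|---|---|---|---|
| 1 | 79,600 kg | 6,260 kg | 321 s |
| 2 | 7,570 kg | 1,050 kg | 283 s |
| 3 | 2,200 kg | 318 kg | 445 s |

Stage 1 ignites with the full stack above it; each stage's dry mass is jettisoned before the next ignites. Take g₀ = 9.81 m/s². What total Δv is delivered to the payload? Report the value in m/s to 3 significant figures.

Δv ≈ 14700 m/s

Ignition mass of stage 1 = 79,600+6,260 + 7,570+1,050 + 2,200+318 + 356 = 97,354 kg.
Stage 1: m₀ = 97,354 kg, m_f = 97,354 − 79,600 = 17,754 kg; Δv = 321×9.81×ln(5.483) = 3149.0×1.7017 ≈ 5359 m/s.
Stage 2: m₀ = 11,494 kg, m_f = 11,494 − 7,570 = 3,924 kg; Δv = 283×9.81×ln(2.929) = 2776.2×1.0747 ≈ 2984 m/s.
Stage 3: m₀ = 2,874 kg, m_f = 2,874 − 2,200 = 674 kg; Δv = 445×9.81×ln(4.264) = 4365.4×1.4502 ≈ 6331 m/s.
Total Δv = 5359 + 2984 + 6331 = 14674 m/s.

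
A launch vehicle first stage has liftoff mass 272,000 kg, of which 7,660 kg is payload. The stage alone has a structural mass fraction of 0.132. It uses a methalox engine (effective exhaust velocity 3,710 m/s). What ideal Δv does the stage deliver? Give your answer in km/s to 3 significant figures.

Δv ≈ 6.88 km/s

Stage wet mass = m₀ − payload = 272,000 − 7,660 = 264,340 kg.
Stage dry mass = ε × stage wet mass = 0.132 × 264,340 = 34,892.9 kg.
Burnout mass m_f = stage dry + payload = 34,892.9 + 7,660 = 42,552.9 kg.
Rocket equation: Δv = v_e · ln(272,000/42,552.9) = 3710.0 × ln(6.392) = 3710.0 × 1.8551 ≈ 6882 m/s.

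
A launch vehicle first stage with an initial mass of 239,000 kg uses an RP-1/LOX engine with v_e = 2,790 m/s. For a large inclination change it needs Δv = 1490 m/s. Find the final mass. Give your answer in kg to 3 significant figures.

final mass ≈ 140000 kg

m₀/m_f = exp(Δv / v_e) = exp(1490 / 2790.0) = exp(0.5341) = 1.7058.
m_f = m₀ / 1.7058 = 239,000 / 1.7058 = 140,110 kg.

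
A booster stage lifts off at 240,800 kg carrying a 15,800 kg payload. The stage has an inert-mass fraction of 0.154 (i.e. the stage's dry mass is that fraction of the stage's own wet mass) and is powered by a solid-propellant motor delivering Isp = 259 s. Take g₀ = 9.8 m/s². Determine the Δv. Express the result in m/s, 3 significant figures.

Δv ≈ 3970 m/s

Stage wet mass = m₀ − payload = 240,800 − 15,800 = 225,000 kg.
Stage dry mass = ε × stage wet mass = 0.154 × 225,000 = 34,650 kg.
Burnout mass m_f = stage dry + payload = 34,650 + 15,800 = 50,450 kg.
v_e = Isp · g₀ = 259 × 9.8 = 2538.2 m/s.
Δv = v_e · ln(240,800/50,450) = 2538.2 × ln(4.773) = 2538.2 × 1.5630 ≈ 3967 m/s.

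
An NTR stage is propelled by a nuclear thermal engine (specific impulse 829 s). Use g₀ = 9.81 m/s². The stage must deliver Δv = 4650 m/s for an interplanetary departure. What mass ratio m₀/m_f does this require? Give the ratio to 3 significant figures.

v_e = Isp · g₀ = 829 × 9.81 = 8132.5 m/s.
m₀/m_f = exp(Δv / v_e) = exp(4650 / 8132.5) = exp(0.5718) = 1.7714.

mass ratio ≈ 1.77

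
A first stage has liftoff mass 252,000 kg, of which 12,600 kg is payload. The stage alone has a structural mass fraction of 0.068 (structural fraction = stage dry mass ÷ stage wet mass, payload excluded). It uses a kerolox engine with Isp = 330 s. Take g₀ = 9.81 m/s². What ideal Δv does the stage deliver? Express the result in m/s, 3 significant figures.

Δv ≈ 7010 m/s

Stage wet mass = m₀ − payload = 252,000 − 12,600 = 239,400 kg.
Stage dry mass = ε × stage wet mass = 0.068 × 239,400 = 16,279.2 kg.
Burnout mass m_f = stage dry + payload = 16,279.2 + 12,600 = 28,879.2 kg.
v_e = Isp · g₀ = 330 × 9.81 = 3237.3 m/s.
Using Δv = v_e ln(m₀/m_f): Δv = v_e · ln(252,000/28,879.2) = 3237.3 × ln(8.726) = 3237.3 × 2.1663 ≈ 7013 m/s.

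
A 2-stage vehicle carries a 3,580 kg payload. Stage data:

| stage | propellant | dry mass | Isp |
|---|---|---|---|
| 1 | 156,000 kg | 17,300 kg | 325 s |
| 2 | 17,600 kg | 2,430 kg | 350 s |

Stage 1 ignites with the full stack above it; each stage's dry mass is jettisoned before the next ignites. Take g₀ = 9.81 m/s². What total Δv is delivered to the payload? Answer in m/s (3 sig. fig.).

Ignition mass of stage 1 = 156,000+17,300 + 17,600+2,430 + 3,580 = 196,910 kg.
Stage 1: m₀ = 196,910 kg, m_f = 196,910 − 156,000 = 40,910 kg; Δv = 325×9.81×ln(4.813) = 3188.2×1.5714 ≈ 5010 m/s.
Stage 2: m₀ = 23,610 kg, m_f = 23,610 − 17,600 = 6,010 kg; Δv = 350×9.81×ln(3.928) = 3433.5×1.3682 ≈ 4698 m/s.
Total Δv = 5010 + 4698 = 9708 m/s.

Δv ≈ 9710 m/s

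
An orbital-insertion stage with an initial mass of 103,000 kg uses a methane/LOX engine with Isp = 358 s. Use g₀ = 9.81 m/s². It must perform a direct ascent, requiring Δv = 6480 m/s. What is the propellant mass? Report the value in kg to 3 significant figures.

propellant mass ≈ 86700 kg

v_e = Isp · g₀ = 358 × 9.81 = 3512.0 m/s.
m₀/m_f = exp(Δv / v_e) = exp(6480 / 3512.0) = exp(1.8451) = 6.3288.
m_f = 103,000 / 6.3288 = 16,274.8 kg, so propellant = m₀ − m_f = 103,000 − 16,274.8 = 86,725.2 kg.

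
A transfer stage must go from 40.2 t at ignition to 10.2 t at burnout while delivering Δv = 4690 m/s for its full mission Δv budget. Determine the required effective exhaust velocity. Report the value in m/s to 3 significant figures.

v_e ≈ 3420 m/s

ln(m₀/m_f) = ln(40200/10200) = ln(3.941) = 1.3715.
v_e = Δv / ln(m₀/m_f) = 4690 / 1.3715 = 3419.7 m/s.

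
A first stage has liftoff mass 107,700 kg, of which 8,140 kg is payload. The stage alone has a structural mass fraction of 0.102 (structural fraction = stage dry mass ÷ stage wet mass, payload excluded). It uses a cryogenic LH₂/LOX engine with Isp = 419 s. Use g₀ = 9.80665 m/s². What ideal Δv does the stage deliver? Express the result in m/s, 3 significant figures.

Δv ≈ 7280 m/s

Stage wet mass = m₀ − payload = 107,700 − 8,140 = 99,560 kg.
Stage dry mass = ε × stage wet mass = 0.102 × 99,560 = 10,155.1 kg.
Burnout mass m_f = stage dry + payload = 10,155.1 + 8,140 = 18,295.1 kg.
v_e = Isp · g₀ = 419 × 9.80665 = 4109.0 m/s.
Rocket equation: Δv = v_e · ln(107,700/18,295.1) = 4109.0 × ln(5.887) = 4109.0 × 1.7727 ≈ 7284 m/s.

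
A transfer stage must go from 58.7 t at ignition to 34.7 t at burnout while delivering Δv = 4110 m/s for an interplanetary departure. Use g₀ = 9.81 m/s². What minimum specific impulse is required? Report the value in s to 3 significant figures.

ln(m₀/m_f) = ln(58700/34700) = ln(1.692) = 0.5257.
v_e = Δv / ln(m₀/m_f) = 4110 / 0.5257 = 7818.1 m/s.
Isp = v_e / g₀ = 7818.1 / 9.81 = 797.0 s.

Isp ≈ 797 s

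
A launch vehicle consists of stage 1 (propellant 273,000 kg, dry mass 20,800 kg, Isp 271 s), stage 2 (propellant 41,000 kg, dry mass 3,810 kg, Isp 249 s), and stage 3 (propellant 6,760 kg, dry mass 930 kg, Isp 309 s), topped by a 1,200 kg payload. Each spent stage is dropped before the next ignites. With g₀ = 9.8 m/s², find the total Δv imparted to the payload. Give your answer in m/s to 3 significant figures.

Δv ≈ 11900 m/s

Ignition mass of stage 1 = 273,000+20,800 + 41,000+3,810 + 6,760+930 + 1,200 = 347,500 kg.
Stage 1: m₀ = 347,500 kg, m_f = 347,500 − 273,000 = 74,500 kg; Δv = 271×9.8×ln(4.664) = 2655.8×1.5400 ≈ 4090 m/s.
Stage 2: m₀ = 53,700 kg, m_f = 53,700 − 41,000 = 12,700 kg; Δv = 249×9.8×ln(4.228) = 2440.2×1.4418 ≈ 3518 m/s.
Stage 3: m₀ = 8,890 kg, m_f = 8,890 − 6,760 = 2,130 kg; Δv = 309×9.8×ln(4.174) = 3028.2×1.4288 ≈ 4327 m/s.
Total Δv = 4090 + 3518 + 4327 = 11935 m/s.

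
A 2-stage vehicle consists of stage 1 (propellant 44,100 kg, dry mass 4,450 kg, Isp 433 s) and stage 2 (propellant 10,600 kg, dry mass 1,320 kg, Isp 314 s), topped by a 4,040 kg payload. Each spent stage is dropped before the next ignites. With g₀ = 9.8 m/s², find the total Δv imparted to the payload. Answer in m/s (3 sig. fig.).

Ignition mass of stage 1 = 44,100+4,450 + 10,600+1,320 + 4,040 = 64,510 kg.
Stage 1: m₀ = 64,510 kg, m_f = 64,510 − 44,100 = 20,410 kg; Δv = 433×9.8×ln(3.161) = 4243.4×1.1508 ≈ 4883 m/s.
Stage 2: m₀ = 15,960 kg, m_f = 15,960 − 10,600 = 5,360 kg; Δv = 314×9.8×ln(2.978) = 3077.2×1.0911 ≈ 3358 m/s.
Total Δv = 4883 + 3358 = 8241 m/s.

Δv ≈ 8240 m/s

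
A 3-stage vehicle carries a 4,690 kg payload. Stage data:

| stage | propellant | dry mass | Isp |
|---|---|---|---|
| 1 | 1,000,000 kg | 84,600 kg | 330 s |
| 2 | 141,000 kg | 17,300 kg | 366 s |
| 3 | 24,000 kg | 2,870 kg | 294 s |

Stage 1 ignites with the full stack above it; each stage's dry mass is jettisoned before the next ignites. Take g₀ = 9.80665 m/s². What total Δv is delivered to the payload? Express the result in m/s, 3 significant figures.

Ignition mass of stage 1 = 1,000,000+84,600 + 141,000+17,300 + 24,000+2,870 + 4,690 = 1,274,460 kg.
Stage 1: m₀ = 1,274,460 kg, m_f = 1,274,460 − 1,000,000 = 274,460 kg; Δv = 330×9.80665×ln(4.644) = 3236.2×1.5355 ≈ 4969 m/s.
Stage 2: m₀ = 189,860 kg, m_f = 189,860 − 141,000 = 48,860 kg; Δv = 366×9.80665×ln(3.886) = 3589.2×1.3573 ≈ 4872 m/s.
Stage 3: m₀ = 31,560 kg, m_f = 31,560 − 24,000 = 7,560 kg; Δv = 294×9.80665×ln(4.175) = 2883.2×1.4290 ≈ 4120 m/s.
Total Δv = 4969 + 4872 + 4120 = 13961 m/s.

Δv ≈ 14000 m/s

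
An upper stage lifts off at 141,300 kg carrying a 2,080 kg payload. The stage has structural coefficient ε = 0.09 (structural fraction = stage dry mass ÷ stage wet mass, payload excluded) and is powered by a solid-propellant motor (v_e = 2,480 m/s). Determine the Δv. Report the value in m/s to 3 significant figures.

Stage wet mass = m₀ − payload = 141,300 − 2,080 = 139,220 kg.
Stage dry mass = ε × stage wet mass = 0.09 × 139,220 = 12,529.8 kg.
Burnout mass m_f = stage dry + payload = 12,529.8 + 2,080 = 14,609.8 kg.
By the Tsiolkovsky rocket equation, Δv = v_e · ln(141,300/14,609.8) = 2480.0 × ln(9.672) = 2480.0 × 2.2692 ≈ 5628 m/s.

Δv ≈ 5630 m/s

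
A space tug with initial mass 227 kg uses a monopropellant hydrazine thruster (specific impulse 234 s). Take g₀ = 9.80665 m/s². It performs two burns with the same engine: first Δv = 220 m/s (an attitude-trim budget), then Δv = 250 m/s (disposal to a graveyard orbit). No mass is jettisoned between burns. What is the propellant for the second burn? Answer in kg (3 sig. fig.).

propellant for the second burn ≈ 21.3 kg

v_e = Isp · g₀ = 234 × 9.80665 = 2294.8 m/s.
After the first burn: m = 227 × exp(−220/2294.8) = 227 × 0.90858 = 206.248 kg.
After the second burn: m = 206.248 × exp(−250/2294.8) = 206.248 × 0.89678 = 184.959 kg.
Second-burn propellant = 206.248 − 184.959 = 21.289 kg.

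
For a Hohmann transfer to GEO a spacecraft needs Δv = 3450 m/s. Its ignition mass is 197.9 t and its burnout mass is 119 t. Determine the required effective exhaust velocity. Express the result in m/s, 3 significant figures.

ln(m₀/m_f) = ln(197900/119000) = ln(1.663) = 0.5086.
Using Δv = v_e ln(m₀/m_f): v_e = Δv / ln(m₀/m_f) = 3450 / 0.5086 = 6782.8 m/s.

v_e ≈ 6780 m/s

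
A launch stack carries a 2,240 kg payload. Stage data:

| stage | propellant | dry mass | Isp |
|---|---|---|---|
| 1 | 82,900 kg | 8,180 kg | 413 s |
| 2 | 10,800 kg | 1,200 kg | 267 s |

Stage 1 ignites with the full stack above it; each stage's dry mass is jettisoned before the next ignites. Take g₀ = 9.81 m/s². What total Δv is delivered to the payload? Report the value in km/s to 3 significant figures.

Δv ≈ 9.99 km/s

Ignition mass of stage 1 = 82,900+8,180 + 10,800+1,200 + 2,240 = 105,320 kg.
Stage 1: m₀ = 105,320 kg, m_f = 105,320 − 82,900 = 22,420 kg; Δv = 413×9.81×ln(4.698) = 4051.5×1.5470 ≈ 6268 m/s.
Stage 2: m₀ = 14,240 kg, m_f = 14,240 − 10,800 = 3,440 kg; Δv = 267×9.81×ln(4.14) = 2619.3×1.4206 ≈ 3721 m/s.
Total Δv = 6268 + 3721 = 9989 m/s.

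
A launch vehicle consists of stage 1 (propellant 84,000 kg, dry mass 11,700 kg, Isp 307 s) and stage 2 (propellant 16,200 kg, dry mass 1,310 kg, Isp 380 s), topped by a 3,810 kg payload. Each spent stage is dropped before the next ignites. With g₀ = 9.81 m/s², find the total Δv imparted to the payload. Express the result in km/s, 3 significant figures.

Δv ≈ 9.13 km/s

Ignition mass of stage 1 = 84,000+11,700 + 16,200+1,310 + 3,810 = 117,020 kg.
Stage 1: m₀ = 117,020 kg, m_f = 117,020 − 84,000 = 33,020 kg; Δv = 307×9.81×ln(3.544) = 3011.7×1.2652 ≈ 3810 m/s.
Stage 2: m₀ = 21,320 kg, m_f = 21,320 − 16,200 = 5,120 kg; Δv = 380×9.81×ln(4.164) = 3727.8×1.4265 ≈ 5318 m/s.
Total Δv = 3810 + 5318 = 9128 m/s.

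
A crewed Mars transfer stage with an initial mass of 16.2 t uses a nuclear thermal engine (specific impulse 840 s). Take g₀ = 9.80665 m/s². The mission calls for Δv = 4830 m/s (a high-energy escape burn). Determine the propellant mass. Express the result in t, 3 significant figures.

propellant mass ≈ 7.19 t

v_e = Isp · g₀ = 840 × 9.80665 = 8237.6 m/s.
m₀/m_f = exp(Δv / v_e) = exp(4830 / 8237.6) = exp(0.5863) = 1.7974.
m_f = 16.2 / 1.7974 = 9.01302 t, so propellant = m₀ − m_f = 16.2 − 9.01302 = 7.18698 t.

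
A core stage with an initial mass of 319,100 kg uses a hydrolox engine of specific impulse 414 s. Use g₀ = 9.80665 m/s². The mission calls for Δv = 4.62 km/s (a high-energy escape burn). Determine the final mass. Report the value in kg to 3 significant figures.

final mass ≈ 102000 kg

v_e = Isp · g₀ = 414 × 9.80665 = 4060.0 m/s.
By the Tsiolkovsky rocket equation, m₀/m_f = exp(Δv / v_e) = exp(4620 / 4060.0) = exp(1.1379) = 3.1203.
m_f = m₀ / 3.1203 = 319,100 / 3.1203 = 102,266 kg.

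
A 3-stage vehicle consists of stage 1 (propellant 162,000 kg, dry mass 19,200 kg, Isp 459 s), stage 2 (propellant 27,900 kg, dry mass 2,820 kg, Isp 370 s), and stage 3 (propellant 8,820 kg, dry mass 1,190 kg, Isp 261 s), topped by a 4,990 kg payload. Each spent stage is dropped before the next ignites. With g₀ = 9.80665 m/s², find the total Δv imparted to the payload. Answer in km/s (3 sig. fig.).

Ignition mass of stage 1 = 162,000+19,200 + 27,900+2,820 + 8,820+1,190 + 4,990 = 226,920 kg.
Stage 1: m₀ = 226,920 kg, m_f = 226,920 − 162,000 = 64,920 kg; Δv = 459×9.80665×ln(3.495) = 4501.3×1.2514 ≈ 5633 m/s.
Stage 2: m₀ = 45,720 kg, m_f = 45,720 − 27,900 = 17,820 kg; Δv = 370×9.80665×ln(2.566) = 3628.5×0.9422 ≈ 3419 m/s.
Stage 3: m₀ = 15,000 kg, m_f = 15,000 − 8,820 = 6,180 kg; Δv = 261×9.80665×ln(2.427) = 2559.5×0.8867 ≈ 2270 m/s.
Total Δv = 5633 + 3419 + 2270 = 11322 m/s.

Δv ≈ 11.3 km/s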